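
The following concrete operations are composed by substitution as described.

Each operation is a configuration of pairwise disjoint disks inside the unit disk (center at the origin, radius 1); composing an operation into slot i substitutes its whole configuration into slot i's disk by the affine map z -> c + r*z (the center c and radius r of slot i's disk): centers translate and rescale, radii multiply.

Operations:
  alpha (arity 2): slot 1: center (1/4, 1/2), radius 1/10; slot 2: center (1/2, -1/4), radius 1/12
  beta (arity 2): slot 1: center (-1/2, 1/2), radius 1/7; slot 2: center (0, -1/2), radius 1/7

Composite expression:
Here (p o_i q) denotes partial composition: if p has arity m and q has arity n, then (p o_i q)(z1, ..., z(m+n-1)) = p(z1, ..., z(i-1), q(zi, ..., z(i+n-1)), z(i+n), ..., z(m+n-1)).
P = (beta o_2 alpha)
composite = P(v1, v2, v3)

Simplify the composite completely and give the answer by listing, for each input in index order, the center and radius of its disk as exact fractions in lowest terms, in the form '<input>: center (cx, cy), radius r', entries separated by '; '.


v1: center (-1/2, 1/2), radius 1/7; v2: center (1/28, -3/7), radius 1/70; v3: center (1/14, -15/28), radius 1/84

Only the slot chain above each v matters under beta; compose those maps.
v1 passes through 1 substitution, ending at center (-1/2, 1/2), radius 1/7
v2 passes through 2 substitutions, ending at center (1/28, -3/7), radius 1/70
v3 passes through 2 substitutions, ending at center (1/14, -15/28), radius 1/84


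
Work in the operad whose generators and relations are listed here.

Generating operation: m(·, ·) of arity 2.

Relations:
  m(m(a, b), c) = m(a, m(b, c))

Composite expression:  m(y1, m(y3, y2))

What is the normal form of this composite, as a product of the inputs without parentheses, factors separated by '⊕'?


All parenthesizations of m agree; list the y-inputs left to right.
m(y3, y2) spells out as y3 ⊕ y2
m(y1, m(y3, y2)) spells out as y1 ⊕ y3 ⊕ y2

y1 ⊕ y3 ⊕ y2


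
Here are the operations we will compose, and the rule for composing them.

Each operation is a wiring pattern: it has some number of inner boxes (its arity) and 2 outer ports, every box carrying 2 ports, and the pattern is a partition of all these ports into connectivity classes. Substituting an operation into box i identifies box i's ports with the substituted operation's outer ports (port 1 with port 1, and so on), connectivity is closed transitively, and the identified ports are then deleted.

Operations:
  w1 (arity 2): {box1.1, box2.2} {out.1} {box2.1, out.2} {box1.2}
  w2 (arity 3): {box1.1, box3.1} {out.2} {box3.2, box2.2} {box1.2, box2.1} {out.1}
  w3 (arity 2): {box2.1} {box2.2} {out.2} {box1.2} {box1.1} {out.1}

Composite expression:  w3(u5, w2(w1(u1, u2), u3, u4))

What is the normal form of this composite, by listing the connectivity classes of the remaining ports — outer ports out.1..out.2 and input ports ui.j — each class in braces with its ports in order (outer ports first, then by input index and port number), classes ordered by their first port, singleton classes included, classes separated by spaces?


{out.1} {out.2} {u1.1, u2.2} {u1.2} {u2.1, u3.1} {u3.2, u4.2} {u4.1} {u5.1} {u5.2}

Two ports join when wires chain via w3-identified ports.
after w1, the pattern on (u1, u2) reads {out.1} {out.2, u2.1} {u1.1, u2.2} {u1.2} (out.j = its outer ports)
after w2, the pattern on (u1, u2, u3, u4) reads {out.1} {out.2} {u1.1, u2.2} {u1.2} {u2.1, u3.1} {u3.2, u4.2} {u4.1} (out.j = its outer ports)
after w3, the pattern on (u5, u1, u2, u3, u4) reads {out.1} {out.2} {u1.1, u2.2} {u1.2} {u2.1, u3.1} {u3.2, u4.2} {u4.1} {u5.1} {u5.2} (out.j = its outer ports)


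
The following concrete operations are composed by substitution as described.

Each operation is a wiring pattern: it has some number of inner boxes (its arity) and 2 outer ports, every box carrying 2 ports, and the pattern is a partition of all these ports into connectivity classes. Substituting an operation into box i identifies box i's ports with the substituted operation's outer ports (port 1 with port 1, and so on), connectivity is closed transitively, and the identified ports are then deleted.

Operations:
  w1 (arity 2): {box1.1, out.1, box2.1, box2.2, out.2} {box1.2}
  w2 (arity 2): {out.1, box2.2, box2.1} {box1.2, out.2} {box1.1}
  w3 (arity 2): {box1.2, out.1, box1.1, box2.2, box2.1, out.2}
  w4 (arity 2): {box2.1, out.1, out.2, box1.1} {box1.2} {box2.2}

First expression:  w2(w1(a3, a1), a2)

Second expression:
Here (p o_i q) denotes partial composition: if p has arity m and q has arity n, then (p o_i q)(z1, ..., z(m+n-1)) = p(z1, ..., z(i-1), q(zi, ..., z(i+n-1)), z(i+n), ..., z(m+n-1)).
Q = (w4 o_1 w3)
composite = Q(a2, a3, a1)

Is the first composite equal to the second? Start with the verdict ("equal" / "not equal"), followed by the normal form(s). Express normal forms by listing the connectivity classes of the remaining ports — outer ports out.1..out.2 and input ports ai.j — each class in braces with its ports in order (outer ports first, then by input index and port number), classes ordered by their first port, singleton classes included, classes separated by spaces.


not equal — first {out.1, a2.1, a2.2} {out.2, a1.1, a1.2, a3.1} {a3.2}, second {out.1, out.2, a1.1, a2.1, a2.2, a3.1, a3.2} {a1.2}

The first composite normalizes to {out.1, a2.1, a2.2} {out.2, a1.1, a1.2, a3.1} {a3.2}
The second composite normalizes to {out.1, out.2, a1.1, a2.1, a2.2, a3.1, a3.2} {a1.2}
No match — not equal.


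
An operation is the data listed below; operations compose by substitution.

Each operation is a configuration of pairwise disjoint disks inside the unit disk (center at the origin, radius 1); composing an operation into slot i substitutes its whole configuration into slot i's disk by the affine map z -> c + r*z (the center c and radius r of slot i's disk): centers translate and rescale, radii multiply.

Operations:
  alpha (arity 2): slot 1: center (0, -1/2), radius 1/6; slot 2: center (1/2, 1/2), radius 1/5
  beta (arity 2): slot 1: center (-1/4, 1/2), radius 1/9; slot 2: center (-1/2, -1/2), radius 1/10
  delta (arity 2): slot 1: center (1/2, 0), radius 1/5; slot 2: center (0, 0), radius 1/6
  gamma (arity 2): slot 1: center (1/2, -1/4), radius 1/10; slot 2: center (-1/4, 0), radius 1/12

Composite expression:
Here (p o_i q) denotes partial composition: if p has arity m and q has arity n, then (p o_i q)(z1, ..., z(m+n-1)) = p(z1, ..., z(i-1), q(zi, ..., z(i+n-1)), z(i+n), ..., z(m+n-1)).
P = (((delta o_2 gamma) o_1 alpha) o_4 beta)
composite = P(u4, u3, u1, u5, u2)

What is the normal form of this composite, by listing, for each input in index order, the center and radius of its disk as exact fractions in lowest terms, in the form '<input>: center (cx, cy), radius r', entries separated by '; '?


u1: center (1/12, -1/24), radius 1/60; u2: center (-7/144, -1/144), radius 1/720; u3: center (3/5, 1/10), radius 1/25; u4: center (1/2, -1/10), radius 1/30; u5: center (-13/288, 1/144), radius 1/648

Only the slot chain above each u matters under delta; compose those maps.
u4 passes through 2 substitutions, ending at center (1/2, -1/10), radius 1/30
u3 passes through 2 substitutions, ending at center (3/5, 1/10), radius 1/25
u1 passes through 2 substitutions, ending at center (1/12, -1/24), radius 1/60
u5 passes through 3 substitutions, ending at center (-13/288, 1/144), radius 1/648
u2 passes through 3 substitutions, ending at center (-7/144, -1/144), radius 1/720


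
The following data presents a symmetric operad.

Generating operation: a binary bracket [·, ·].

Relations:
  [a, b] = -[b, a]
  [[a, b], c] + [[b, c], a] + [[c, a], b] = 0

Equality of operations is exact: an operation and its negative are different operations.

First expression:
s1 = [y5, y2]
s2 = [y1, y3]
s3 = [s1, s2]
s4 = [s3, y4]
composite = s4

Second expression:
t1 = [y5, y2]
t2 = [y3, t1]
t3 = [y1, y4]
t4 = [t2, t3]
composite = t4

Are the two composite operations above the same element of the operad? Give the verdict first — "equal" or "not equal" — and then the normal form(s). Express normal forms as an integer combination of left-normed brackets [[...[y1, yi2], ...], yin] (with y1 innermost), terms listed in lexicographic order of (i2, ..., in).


The first composite normalizes to [[[[y1, y3], y2], y5], y4] - [[[[y1, y3], y5], y2], y4]
The second composite normalizes to -[[[[y1, y4], y2], y5], y3] + [[[[y1, y4], y3], y2], y5] - [[[[y1, y4], y3], y5], y2] + [[[[y1, y4], y5], y2], y3]
Distinct normal forms: not equal.

not equal; first: [[[[y1, y3], y2], y5], y4] - [[[[y1, y3], y5], y2], y4]; second: -[[[[y1, y4], y2], y5], y3] + [[[[y1, y4], y3], y2], y5] - [[[[y1, y4], y3], y5], y2] + [[[[y1, y4], y5], y2], y3]


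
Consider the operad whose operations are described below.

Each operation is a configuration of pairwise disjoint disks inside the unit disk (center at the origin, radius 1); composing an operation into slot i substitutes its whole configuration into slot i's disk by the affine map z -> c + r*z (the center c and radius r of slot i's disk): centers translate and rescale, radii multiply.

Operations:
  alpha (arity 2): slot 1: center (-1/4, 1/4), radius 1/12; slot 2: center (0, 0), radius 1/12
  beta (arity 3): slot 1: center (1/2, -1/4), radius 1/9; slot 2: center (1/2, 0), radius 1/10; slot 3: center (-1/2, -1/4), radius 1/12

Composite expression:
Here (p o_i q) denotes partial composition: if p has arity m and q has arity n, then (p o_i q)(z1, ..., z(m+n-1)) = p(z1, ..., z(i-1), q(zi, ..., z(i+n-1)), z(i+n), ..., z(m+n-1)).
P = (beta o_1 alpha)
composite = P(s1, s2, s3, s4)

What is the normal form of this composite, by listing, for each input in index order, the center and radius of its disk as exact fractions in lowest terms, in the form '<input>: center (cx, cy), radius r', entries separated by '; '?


Affine substitution under beta: radii multiply and s-centers shift.
tracing s1 down its 2-map path: center (17/36, -2/9), radius 1/108
tracing s2 down its 2-map path: center (1/2, -1/4), radius 1/108
tracing s3 down its 1-map path: center (1/2, 0), radius 1/10
tracing s4 down its 1-map path: center (-1/2, -1/4), radius 1/12

s1: center (17/36, -2/9), radius 1/108; s2: center (1/2, -1/4), radius 1/108; s3: center (1/2, 0), radius 1/10; s4: center (-1/2, -1/4), radius 1/12


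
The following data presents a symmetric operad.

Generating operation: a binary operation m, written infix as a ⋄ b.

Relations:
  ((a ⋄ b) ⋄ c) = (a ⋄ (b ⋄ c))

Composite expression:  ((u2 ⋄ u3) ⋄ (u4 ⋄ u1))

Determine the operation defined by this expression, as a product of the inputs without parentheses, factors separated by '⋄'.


u2 ⋄ u3 ⋄ u4 ⋄ u1

Under associativity of m, the answer is the u's in reading order.
(u2 ⋄ u3) linearizes to u2 ⋄ u3
(u4 ⋄ u1) linearizes to u4 ⋄ u1
((u2 ⋄ u3) ⋄ (u4 ⋄ u1)) linearizes to u2 ⋄ u3 ⋄ u4 ⋄ u1


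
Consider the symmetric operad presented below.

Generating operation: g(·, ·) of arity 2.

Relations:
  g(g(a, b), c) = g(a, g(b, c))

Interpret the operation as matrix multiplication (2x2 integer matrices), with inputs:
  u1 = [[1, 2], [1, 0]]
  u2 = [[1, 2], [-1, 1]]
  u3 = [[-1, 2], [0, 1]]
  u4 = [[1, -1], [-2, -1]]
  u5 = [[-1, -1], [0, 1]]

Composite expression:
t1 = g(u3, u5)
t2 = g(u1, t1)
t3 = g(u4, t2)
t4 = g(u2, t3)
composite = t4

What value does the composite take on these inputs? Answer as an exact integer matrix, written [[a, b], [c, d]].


[[-6, -24], [-3, -15]]

g(u3, u5) = [[1, 3], [0, 1]]
g(u1, g(u3, u5)) = [[1, 5], [1, 3]]
g(u4, g(u1, g(u3, u5))) = [[0, 2], [-3, -13]]
g(u2, g(u4, g(u1, g(u3, u5)))) = [[-6, -24], [-3, -15]]


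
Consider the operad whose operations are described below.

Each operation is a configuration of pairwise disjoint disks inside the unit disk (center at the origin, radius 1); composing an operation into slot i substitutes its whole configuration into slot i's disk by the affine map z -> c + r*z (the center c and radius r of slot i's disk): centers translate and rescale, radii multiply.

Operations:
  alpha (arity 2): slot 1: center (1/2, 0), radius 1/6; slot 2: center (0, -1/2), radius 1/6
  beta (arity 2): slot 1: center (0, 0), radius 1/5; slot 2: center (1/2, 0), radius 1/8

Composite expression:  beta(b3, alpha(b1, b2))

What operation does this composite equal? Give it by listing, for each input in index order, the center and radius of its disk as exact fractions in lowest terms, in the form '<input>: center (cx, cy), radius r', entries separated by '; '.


b1: center (9/16, 0), radius 1/48; b2: center (1/2, -1/16), radius 1/48; b3: center (0, 0), radius 1/5

Below beta, radii multiply path by path; the b-disk centers shift.
b3 passes through 1 substitution, ending at center (0, 0), radius 1/5
b1 passes through 2 substitutions, ending at center (9/16, 0), radius 1/48
b2 passes through 2 substitutions, ending at center (1/2, -1/16), radius 1/48


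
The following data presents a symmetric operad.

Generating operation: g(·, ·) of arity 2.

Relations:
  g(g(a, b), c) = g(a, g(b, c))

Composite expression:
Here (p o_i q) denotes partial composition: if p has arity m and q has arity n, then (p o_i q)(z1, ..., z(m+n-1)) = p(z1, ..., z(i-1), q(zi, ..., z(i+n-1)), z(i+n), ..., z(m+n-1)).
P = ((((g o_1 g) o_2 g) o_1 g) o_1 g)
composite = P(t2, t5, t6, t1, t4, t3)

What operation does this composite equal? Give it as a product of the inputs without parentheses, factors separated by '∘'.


t2 ∘ t5 ∘ t6 ∘ t1 ∘ t4 ∘ t3


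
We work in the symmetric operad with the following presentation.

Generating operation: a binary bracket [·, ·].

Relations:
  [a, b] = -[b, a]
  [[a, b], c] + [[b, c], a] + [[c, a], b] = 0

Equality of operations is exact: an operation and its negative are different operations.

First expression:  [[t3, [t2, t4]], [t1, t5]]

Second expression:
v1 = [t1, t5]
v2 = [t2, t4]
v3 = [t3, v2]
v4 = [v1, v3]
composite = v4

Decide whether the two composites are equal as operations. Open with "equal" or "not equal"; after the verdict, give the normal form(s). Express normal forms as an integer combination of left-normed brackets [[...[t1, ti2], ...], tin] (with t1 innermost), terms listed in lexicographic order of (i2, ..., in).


not equal; first: [[[[t1, t5], t2], t4], t3] - [[[[t1, t5], t3], t2], t4] + [[[[t1, t5], t3], t4], t2] - [[[[t1, t5], t4], t2], t3]; second: -[[[[t1, t5], t2], t4], t3] + [[[[t1, t5], t3], t2], t4] - [[[[t1, t5], t3], t4], t2] + [[[[t1, t5], t4], t2], t3]


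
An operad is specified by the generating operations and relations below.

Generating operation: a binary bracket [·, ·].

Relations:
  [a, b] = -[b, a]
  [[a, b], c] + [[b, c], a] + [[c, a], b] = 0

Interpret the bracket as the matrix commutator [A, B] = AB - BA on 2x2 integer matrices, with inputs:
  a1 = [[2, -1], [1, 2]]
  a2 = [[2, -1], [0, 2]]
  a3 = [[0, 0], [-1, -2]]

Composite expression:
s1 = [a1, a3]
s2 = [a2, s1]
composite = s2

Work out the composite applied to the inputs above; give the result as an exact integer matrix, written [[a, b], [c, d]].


[[-2, 2], [0, 2]]

[a1, a3] = [[1, 2], [2, -1]]
[a2, [a1, a3]] = [[-2, 2], [0, 2]]


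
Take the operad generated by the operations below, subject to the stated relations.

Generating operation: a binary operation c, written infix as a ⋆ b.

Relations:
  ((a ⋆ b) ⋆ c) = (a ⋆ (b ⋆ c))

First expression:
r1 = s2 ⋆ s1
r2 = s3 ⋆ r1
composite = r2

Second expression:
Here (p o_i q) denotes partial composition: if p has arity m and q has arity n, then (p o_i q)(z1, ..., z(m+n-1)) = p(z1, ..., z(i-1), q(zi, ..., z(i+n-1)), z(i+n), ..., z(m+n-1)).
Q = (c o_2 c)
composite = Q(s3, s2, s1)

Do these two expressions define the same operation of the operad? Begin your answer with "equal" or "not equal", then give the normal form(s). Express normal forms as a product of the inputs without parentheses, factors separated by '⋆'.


equal; the common form is s3 ⋆ s2 ⋆ s1


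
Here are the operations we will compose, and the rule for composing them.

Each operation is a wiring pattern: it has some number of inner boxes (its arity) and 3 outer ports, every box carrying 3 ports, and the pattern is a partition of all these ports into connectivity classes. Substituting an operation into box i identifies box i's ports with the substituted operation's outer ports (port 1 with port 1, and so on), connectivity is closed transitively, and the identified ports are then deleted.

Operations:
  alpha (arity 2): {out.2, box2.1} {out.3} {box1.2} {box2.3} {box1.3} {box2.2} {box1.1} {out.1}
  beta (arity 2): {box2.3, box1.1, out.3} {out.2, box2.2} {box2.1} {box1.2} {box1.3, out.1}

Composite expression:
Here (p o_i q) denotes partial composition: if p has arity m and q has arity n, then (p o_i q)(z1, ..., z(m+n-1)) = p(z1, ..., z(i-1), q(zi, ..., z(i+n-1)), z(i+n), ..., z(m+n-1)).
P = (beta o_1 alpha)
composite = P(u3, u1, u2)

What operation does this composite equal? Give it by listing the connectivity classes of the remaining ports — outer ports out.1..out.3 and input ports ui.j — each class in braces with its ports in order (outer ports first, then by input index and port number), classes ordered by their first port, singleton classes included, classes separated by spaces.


Substituting into beta glues patterns; closure does the rest.
after alpha, the pattern on (u3, u1) reads {out.1} {out.2, u1.1} {out.3} {u1.2} {u1.3} {u3.1} {u3.2} {u3.3} (out.j = its outer ports)
after beta, the pattern on (u3, u1, u2) reads {out.1} {out.2, u2.2} {out.3, u2.3} {u1.1} {u1.2} {u1.3} {u2.1} {u3.1} {u3.2} {u3.3} (out.j = its outer ports)

{out.1} {out.2, u2.2} {out.3, u2.3} {u1.1} {u1.2} {u1.3} {u2.1} {u3.1} {u3.2} {u3.3}


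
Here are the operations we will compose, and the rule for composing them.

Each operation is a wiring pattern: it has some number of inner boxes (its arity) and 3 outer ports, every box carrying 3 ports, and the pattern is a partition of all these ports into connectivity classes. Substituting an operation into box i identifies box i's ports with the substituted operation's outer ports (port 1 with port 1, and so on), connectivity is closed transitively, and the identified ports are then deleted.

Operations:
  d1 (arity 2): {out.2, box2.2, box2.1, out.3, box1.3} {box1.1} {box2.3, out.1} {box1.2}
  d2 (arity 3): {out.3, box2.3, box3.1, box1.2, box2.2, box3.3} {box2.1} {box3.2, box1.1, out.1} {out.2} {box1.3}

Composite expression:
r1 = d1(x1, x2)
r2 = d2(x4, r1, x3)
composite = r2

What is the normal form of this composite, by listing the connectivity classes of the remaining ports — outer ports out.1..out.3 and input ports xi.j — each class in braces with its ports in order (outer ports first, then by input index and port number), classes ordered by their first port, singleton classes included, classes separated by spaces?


{out.1, x3.2, x4.1} {out.2} {out.3, x1.3, x2.1, x2.2, x3.1, x3.3, x4.2} {x1.1} {x1.2} {x2.3} {x4.3}

Connectivity passes through glued d2-boundaries; trace each wire chain.
d1 over (x1, x2) gives {out.1, x2.3} {out.2, out.3, x1.3, x2.1, x2.2} {x1.1} {x1.2}, out.j being that stage's outer ports
d2 over (x4, x1, x2, x3) gives {out.1, x3.2, x4.1} {out.2} {out.3, x1.3, x2.1, x2.2, x3.1, x3.3, x4.2} {x1.1} {x1.2} {x2.3} {x4.3}, out.j being that stage's outer ports


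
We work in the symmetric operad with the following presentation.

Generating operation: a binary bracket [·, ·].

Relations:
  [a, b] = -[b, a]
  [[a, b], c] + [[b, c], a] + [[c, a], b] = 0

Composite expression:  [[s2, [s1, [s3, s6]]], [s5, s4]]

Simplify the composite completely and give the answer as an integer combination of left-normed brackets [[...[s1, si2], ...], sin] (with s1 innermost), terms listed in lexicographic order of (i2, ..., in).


[[[[[s1, s3], s6], s2], s4], s5] - [[[[[s1, s3], s6], s2], s5], s4] - [[[[[s1, s6], s3], s2], s4], s5] + [[[[[s1, s6], s3], s2], s5], s4]

Left-normed coefficients sit on the s1-initial expansion words.
Composite bracket: [[s2, [s1, [s3, s6]]], [s5, s4]]
Expanding via [a, b] = ab - ba: 32 signed words (2^5 = 32).
Only words starting with s1 matter:
  from s1s3s6s2s4s5, sign +1: term +[[[[[s1, s3], s6], s2], s4], s5]
  from s1s3s6s2s5s4, sign -1: term -[[[[[s1, s3], s6], s2], s5], s4]
  from s1s6s3s2s4s5, sign -1: term -[[[[[s1, s6], s3], s2], s4], s5]
  from s1s6s3s2s5s4, sign +1: term +[[[[[s1, s6], s3], s2], s5], s4]


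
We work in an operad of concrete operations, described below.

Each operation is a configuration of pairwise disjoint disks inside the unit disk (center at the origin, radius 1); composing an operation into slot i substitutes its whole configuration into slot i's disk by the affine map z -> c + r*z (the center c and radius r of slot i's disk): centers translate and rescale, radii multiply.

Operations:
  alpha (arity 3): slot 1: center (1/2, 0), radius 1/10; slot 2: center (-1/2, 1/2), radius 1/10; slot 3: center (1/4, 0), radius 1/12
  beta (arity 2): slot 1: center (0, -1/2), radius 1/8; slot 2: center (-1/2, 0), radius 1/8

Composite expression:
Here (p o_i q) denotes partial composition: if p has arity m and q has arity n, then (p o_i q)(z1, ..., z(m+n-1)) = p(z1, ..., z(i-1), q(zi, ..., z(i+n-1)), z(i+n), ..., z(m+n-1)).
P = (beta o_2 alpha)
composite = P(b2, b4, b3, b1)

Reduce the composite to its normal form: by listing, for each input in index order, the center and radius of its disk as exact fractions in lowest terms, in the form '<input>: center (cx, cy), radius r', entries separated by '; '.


b1: center (-15/32, 0), radius 1/96; b2: center (0, -1/2), radius 1/8; b3: center (-9/16, 1/16), radius 1/80; b4: center (-7/16, 0), radius 1/80

Only the slot chain above each b matters under beta; compose those maps.
tracing b2 down its 1-map path: center (0, -1/2), radius 1/8
tracing b4 down its 2-map path: center (-7/16, 0), radius 1/80
tracing b3 down its 2-map path: center (-9/16, 1/16), radius 1/80
tracing b1 down its 2-map path: center (-15/32, 0), radius 1/96


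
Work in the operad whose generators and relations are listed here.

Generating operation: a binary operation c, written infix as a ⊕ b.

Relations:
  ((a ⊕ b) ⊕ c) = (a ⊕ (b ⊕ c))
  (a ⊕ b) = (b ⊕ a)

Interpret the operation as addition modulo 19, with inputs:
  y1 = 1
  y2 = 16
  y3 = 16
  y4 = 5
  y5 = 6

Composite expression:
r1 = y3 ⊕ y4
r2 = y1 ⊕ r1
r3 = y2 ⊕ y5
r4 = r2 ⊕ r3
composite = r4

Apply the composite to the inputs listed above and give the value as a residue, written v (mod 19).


6 (mod 19)

(y3 ⊕ y4) = 2
(y1 ⊕ (y3 ⊕ y4)) = 3
(y2 ⊕ y5) = 3
((y1 ⊕ (y3 ⊕ y4)) ⊕ (y2 ⊕ y5)) = 6


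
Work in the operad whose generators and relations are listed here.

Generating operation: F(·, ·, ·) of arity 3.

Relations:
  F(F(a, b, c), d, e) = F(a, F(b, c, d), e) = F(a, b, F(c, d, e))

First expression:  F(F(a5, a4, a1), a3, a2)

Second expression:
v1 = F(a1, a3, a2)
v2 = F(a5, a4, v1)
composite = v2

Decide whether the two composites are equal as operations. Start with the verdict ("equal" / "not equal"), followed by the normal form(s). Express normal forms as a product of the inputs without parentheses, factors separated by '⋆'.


Normal form of the first expression: a5 ⋆ a4 ⋆ a1 ⋆ a3 ⋆ a2
Normal form of the second expression: a5 ⋆ a4 ⋆ a1 ⋆ a3 ⋆ a2
The normal forms match — equal.

equal; the common form is a5 ⋆ a4 ⋆ a1 ⋆ a3 ⋆ a2


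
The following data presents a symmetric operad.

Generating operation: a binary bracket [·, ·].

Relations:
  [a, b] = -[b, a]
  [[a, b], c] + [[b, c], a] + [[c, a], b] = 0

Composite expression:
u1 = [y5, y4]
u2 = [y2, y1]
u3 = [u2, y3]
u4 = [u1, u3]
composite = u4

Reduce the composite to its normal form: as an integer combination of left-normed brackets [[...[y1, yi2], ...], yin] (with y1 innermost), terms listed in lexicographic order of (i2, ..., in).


Skip Jacobi rewriting: expand, keep y1-initial words, read off terms.
Composite bracket: [[y5, y4], [[y2, y1], y3]]
Full expansion: 16 signed words from ab - ba (2^4 = 16).
Keep just the words that open with y1:
  y1y2y3y4y5 (sign -1) contributes -[[[[y1, y2], y3], y4], y5]
  y1y2y3y5y4 (sign +1) contributes +[[[[y1, y2], y3], y5], y4]

-[[[[y1, y2], y3], y4], y5] + [[[[y1, y2], y3], y5], y4]


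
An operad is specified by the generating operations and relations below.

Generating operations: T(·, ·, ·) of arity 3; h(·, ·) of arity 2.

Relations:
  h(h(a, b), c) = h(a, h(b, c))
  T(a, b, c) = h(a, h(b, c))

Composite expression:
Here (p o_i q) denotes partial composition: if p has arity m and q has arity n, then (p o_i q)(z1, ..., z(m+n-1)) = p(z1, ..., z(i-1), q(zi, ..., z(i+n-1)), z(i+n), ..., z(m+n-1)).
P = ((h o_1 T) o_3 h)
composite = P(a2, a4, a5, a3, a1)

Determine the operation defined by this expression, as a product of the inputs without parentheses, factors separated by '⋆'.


a2 ⋆ a4 ⋆ a5 ⋆ a3 ⋆ a1

Every regrouping of h is equal, so read the a-inputs in written order.
h(a5, a3) flattens to a5 ⋆ a3
T(a2, a4, h(a5, a3)) flattens to a2 ⋆ a4 ⋆ a5 ⋆ a3
h(T(a2, a4, h(a5, a3)), a1) flattens to a2 ⋆ a4 ⋆ a5 ⋆ a3 ⋆ a1


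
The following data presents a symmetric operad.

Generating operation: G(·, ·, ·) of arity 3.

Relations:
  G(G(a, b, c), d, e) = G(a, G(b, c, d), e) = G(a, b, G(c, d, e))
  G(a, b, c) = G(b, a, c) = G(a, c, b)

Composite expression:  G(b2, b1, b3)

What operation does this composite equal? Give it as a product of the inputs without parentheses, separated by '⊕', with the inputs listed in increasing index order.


b1 ⊕ b2 ⊕ b3

Reordering under G is free, so list the b-inputs canonically.
G(b2, b1, b3) linearizes to b2 ⊕ b1 ⊕ b3
the factors in increasing index order: b1 ⊕ b2 ⊕ b3


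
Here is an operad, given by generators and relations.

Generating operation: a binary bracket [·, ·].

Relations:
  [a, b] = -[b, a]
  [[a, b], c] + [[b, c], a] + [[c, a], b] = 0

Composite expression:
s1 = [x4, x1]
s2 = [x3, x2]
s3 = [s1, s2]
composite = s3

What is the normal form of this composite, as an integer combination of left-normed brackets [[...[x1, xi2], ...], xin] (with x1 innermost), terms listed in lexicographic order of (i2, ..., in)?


[[[x1, x4], x2], x3] - [[[x1, x4], x3], x2]

Expand each bracket as ab - ba; the x1-initial words give the coefficients.
Composite bracket: [[x4, x1], [x3, x2]]
Each bracket splits as ab - ba, giving 8 signed words (2^3 = 8).
The x1-initial words carry the normal form:
  x1x4x2x3 appears with sign +1, giving the term +[[[x1, x4], x2], x3]
  x1x4x3x2 appears with sign -1, giving the term -[[[x1, x4], x3], x2]


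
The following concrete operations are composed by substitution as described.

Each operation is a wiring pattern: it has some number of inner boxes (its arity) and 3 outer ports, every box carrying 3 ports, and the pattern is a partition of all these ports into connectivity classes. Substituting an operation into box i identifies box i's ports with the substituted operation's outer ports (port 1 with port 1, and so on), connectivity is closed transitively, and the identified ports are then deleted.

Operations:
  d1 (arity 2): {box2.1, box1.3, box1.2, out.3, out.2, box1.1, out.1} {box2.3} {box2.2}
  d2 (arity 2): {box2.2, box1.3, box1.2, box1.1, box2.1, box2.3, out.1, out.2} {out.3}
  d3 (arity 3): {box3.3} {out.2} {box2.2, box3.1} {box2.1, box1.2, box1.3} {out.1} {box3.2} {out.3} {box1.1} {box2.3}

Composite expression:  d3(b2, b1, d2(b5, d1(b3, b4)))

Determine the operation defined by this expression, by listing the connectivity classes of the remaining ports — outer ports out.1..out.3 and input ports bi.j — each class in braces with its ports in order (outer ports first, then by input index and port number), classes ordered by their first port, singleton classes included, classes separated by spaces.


Two ports join when wires chain via d3-identified ports.
after d1, the pattern on (b3, b4) reads {out.1, out.2, out.3, b3.1, b3.2, b3.3, b4.1} {b4.2} {b4.3} (out.j = its outer ports)
after d2, the pattern on (b5, b3, b4) reads {out.1, out.2, b3.1, b3.2, b3.3, b4.1, b5.1, b5.2, b5.3} {out.3} {b4.2} {b4.3} (out.j = its outer ports)
after d3, the pattern on (b2, b1, b5, b3, b4) reads {out.1} {out.2} {out.3} {b1.1, b2.2, b2.3} {b1.2, b3.1, b3.2, b3.3, b4.1, b5.1, b5.2, b5.3} {b1.3} {b2.1} {b4.2} {b4.3} (out.j = its outer ports)

{out.1} {out.2} {out.3} {b1.1, b2.2, b2.3} {b1.2, b3.1, b3.2, b3.3, b4.1, b5.1, b5.2, b5.3} {b1.3} {b2.1} {b4.2} {b4.3}


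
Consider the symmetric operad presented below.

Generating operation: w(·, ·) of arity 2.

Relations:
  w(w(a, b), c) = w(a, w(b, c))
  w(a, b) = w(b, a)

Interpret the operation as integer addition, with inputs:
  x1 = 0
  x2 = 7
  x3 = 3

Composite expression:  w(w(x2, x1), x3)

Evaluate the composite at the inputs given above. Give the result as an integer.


10

w(x2, x1) = 7
w(w(x2, x1), x3) = 10


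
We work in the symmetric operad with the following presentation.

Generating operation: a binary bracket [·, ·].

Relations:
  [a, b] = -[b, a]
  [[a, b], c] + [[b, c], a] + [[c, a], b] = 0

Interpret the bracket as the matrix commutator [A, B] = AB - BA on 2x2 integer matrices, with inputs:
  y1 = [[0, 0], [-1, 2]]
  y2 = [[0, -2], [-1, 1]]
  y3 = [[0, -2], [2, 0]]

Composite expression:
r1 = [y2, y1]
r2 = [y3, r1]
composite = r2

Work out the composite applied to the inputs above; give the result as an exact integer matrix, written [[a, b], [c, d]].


[y2, y1] = [[2, -4], [1, -2]]
[y3, [y2, y1]] = [[6, 8], [8, -6]]

[[6, 8], [8, -6]]


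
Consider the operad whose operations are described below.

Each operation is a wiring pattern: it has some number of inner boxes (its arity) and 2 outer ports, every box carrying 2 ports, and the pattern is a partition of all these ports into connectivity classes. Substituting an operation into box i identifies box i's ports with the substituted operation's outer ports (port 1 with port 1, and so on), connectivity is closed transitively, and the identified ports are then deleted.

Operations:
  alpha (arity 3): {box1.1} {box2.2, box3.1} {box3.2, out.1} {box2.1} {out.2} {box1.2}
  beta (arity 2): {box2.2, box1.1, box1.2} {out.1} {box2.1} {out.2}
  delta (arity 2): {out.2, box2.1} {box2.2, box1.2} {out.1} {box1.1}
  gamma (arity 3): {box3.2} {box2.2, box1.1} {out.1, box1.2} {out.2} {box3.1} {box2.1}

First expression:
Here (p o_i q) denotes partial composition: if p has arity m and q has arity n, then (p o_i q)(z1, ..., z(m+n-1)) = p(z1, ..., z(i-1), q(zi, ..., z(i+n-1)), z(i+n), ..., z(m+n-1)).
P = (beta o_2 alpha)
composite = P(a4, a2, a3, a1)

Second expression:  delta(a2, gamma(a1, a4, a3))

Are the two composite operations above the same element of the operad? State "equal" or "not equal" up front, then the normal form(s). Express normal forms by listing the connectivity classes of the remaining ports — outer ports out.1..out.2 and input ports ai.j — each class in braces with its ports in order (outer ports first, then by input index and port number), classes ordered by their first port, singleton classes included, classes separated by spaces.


not equal: they reduce to {out.1} {out.2} {a1.1, a3.2} {a1.2} {a2.1} {a2.2} {a3.1} {a4.1, a4.2} and {out.1} {out.2, a1.2} {a1.1, a4.2} {a2.1} {a2.2} {a3.1} {a3.2} {a4.1}


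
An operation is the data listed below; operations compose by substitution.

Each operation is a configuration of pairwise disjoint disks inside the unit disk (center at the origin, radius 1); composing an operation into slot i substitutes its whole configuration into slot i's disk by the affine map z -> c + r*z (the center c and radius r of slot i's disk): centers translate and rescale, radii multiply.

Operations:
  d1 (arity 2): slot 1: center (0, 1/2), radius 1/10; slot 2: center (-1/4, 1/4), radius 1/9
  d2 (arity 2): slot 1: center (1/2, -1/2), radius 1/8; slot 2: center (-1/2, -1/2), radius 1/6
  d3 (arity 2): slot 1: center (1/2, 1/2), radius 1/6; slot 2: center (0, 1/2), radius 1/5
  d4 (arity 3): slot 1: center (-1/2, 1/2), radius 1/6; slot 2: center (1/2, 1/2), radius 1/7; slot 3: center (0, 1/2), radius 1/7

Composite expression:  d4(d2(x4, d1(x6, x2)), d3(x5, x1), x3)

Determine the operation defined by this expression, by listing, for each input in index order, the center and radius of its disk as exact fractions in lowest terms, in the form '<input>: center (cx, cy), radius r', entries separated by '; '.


x1: center (1/2, 4/7), radius 1/35; x2: center (-85/144, 61/144), radius 1/324; x3: center (0, 1/2), radius 1/7; x4: center (-5/12, 5/12), radius 1/48; x5: center (4/7, 4/7), radius 1/42; x6: center (-7/12, 31/72), radius 1/360

Nesting under d4 composes maps z -> c + r*z down each x-path.
input x4: applying the 2 nested substitutions gives center (-5/12, 5/12), radius 1/48
input x6: applying the 3 nested substitutions gives center (-7/12, 31/72), radius 1/360
input x2: applying the 3 nested substitutions gives center (-85/144, 61/144), radius 1/324
input x5: applying the 2 nested substitutions gives center (4/7, 4/7), radius 1/42
input x1: applying the 2 nested substitutions gives center (1/2, 4/7), radius 1/35
input x3: applying the 1 nested substitution gives center (0, 1/2), radius 1/7


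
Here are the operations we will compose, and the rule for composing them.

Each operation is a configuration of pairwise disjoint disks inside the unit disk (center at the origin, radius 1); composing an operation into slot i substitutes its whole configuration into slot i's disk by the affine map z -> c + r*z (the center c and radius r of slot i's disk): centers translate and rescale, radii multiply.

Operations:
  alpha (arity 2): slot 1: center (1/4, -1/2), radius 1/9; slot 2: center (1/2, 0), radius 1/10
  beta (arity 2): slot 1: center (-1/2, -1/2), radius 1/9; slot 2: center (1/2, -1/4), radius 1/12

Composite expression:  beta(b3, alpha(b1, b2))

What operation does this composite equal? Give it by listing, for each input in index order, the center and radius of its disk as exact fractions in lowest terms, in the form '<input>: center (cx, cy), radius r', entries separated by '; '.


b1: center (25/48, -7/24), radius 1/108; b2: center (13/24, -1/4), radius 1/120; b3: center (-1/2, -1/2), radius 1/9

Affine substitution under beta: radii multiply and b-centers shift.
b3: after 1 affine step, its disk has center (-1/2, -1/2), radius 1/9
b1: after 2 affine steps, its disk has center (25/48, -7/24), radius 1/108
b2: after 2 affine steps, its disk has center (13/24, -1/4), radius 1/120


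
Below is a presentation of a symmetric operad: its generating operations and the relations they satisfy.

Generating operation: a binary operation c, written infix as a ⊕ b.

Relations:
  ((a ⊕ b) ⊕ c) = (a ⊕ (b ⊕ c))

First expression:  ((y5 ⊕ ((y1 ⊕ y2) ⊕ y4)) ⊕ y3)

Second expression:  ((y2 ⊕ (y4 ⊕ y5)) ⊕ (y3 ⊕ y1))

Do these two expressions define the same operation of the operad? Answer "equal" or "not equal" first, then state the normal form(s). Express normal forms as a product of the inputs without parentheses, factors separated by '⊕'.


not equal; the first gives y5 ⊕ y1 ⊕ y2 ⊕ y4 ⊕ y3 and the second y2 ⊕ y4 ⊕ y5 ⊕ y3 ⊕ y1

Reducing the first expression gives y5 ⊕ y1 ⊕ y2 ⊕ y4 ⊕ y3
Reducing the second expression gives y2 ⊕ y4 ⊕ y5 ⊕ y3 ⊕ y1
No match — not equal.


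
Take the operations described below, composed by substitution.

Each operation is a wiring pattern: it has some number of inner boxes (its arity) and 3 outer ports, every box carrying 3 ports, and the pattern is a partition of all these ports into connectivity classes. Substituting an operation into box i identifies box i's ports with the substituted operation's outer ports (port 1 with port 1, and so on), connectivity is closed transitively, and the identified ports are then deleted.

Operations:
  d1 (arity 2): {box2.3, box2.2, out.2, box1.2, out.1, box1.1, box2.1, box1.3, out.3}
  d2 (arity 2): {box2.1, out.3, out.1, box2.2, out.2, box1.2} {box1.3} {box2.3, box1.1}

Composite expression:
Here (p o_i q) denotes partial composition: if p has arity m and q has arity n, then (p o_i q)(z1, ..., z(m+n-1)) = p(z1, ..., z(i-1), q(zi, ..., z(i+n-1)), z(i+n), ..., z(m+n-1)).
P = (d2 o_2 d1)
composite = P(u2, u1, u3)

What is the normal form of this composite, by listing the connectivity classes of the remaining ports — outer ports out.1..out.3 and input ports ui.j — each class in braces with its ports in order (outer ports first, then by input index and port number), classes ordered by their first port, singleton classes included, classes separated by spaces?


{out.1, out.2, out.3, u1.1, u1.2, u1.3, u2.1, u2.2, u3.1, u3.2, u3.3} {u2.3}

Reachability decides: close wires over d2-identified ports.
stage d1: inputs (u1, u3), connectivity {out.1, out.2, out.3, u1.1, u1.2, u1.3, u3.1, u3.2, u3.3}, out.j its boundary
stage d2: inputs (u2, u1, u3), connectivity {out.1, out.2, out.3, u1.1, u1.2, u1.3, u2.1, u2.2, u3.1, u3.2, u3.3} {u2.3}, out.j its boundary


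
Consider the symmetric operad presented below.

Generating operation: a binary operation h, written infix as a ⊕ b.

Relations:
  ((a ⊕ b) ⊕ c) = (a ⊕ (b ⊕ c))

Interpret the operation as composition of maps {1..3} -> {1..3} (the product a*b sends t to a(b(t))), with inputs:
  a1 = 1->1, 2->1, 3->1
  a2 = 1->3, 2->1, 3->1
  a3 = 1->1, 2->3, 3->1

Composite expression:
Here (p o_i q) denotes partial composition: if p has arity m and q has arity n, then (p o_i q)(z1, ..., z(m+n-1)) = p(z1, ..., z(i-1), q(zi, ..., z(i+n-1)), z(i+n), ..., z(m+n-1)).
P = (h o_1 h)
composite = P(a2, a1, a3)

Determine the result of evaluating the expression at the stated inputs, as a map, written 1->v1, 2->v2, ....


(a2 ⊕ a1) = 1->3, 2->3, 3->3
((a2 ⊕ a1) ⊕ a3) = 1->3, 2->3, 3->3

1->3, 2->3, 3->3


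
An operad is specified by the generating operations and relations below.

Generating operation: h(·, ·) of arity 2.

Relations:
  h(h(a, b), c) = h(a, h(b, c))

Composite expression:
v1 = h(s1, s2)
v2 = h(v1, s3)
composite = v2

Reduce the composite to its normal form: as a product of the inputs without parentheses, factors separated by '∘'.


s1 ∘ s2 ∘ s3

All parenthesizations of h agree; list the s-inputs left to right.
h(s1, s2) reduces to s1 ∘ s2
h(h(s1, s2), s3) reduces to s1 ∘ s2 ∘ s3


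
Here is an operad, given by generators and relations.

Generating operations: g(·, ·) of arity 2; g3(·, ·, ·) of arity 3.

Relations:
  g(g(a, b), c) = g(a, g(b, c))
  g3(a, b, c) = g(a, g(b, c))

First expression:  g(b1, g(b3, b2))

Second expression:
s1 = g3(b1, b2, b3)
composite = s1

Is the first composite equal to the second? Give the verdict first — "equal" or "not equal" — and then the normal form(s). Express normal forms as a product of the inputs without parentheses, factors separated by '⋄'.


not equal: they reduce to b1 ⋄ b3 ⋄ b2 and b1 ⋄ b2 ⋄ b3

The first expression reduces to b1 ⋄ b3 ⋄ b2
The second expression reduces to b1 ⋄ b2 ⋄ b3
No match — not equal.


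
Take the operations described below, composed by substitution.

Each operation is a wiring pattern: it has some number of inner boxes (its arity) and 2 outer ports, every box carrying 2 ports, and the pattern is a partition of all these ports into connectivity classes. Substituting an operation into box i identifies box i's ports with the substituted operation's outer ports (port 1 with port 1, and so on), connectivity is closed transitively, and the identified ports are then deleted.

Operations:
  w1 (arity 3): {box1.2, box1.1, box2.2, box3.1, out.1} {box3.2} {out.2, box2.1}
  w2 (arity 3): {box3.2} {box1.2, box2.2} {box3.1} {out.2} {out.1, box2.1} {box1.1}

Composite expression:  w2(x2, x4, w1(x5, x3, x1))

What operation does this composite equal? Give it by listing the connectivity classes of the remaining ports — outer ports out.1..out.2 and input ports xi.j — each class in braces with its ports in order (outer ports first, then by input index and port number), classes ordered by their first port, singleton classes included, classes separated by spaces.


Two ports join when wires chain via w2-identified ports.
the subtree at w1 composes to {out.1, x1.1, x3.2, x5.1, x5.2} {out.2, x3.1} {x1.2} on (x5, x3, x1); out.j = own outer ports
the subtree at w2 composes to {out.1, x4.1} {out.2} {x1.1, x3.2, x5.1, x5.2} {x1.2} {x2.1} {x2.2, x4.2} {x3.1} on (x2, x4, x5, x3, x1); out.j = own outer ports

{out.1, x4.1} {out.2} {x1.1, x3.2, x5.1, x5.2} {x1.2} {x2.1} {x2.2, x4.2} {x3.1}
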